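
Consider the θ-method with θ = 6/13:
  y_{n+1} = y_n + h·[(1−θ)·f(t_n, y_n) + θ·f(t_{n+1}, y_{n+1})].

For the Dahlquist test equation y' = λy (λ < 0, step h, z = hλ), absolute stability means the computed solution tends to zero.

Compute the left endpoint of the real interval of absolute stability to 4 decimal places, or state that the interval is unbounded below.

left endpoint -26.0000.

Test eqn y'=λy, z=hλ:
  y_{n+1} = y_n + z·[7/13·y_n + 6/13·y_{n+1}] ⇒ (1 − 6/13z)y_{n+1} = (1 + 7/13z)y_n
  ⇒ R(z) = (1 + 7/13z)/(1 − 6/13z).

Need |R(x)|<1, x<0.
x=-0.37: |R|=0.6840
R=−1: 1+7/13x = −1+6/13x ⇒ -1/13x=2 ⇒ x=2/(-1/13)=-26.0000
Confirm numerically:
  x=-25.824: |R|=0.99895 <1
  x=-25.332: |R|=0.99595 <1
  x=-23.048: |R|=0.98049 <1
  x=-26.594: |R|=1.00344 >1
  x=-26.212: |R|=1.00125 >1
Interval (-26.0000, 0).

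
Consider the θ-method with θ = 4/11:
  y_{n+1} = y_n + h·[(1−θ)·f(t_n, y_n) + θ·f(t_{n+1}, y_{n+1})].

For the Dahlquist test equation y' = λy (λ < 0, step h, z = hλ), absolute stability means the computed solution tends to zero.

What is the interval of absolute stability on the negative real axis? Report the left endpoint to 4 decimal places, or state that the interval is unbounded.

With y'=λy (z=hλ):
  y_{n+1} = y_n + z·[7/11·y_n + 4/11·y_{n+1}] ⇒ (1 − 4/11z)y_{n+1} = (1 + 7/11z)y_n
  so R(z) = (1 + 7/11z)/(1 − 4/11z).

Find x<0 with |R(x)|<1.
x=-0.96: |R|=0.2884
R=−1: 1+7/11x = −1+4/11x ⇒ -3/11x=2 ⇒ x=2/(-3/11)=-7.3333
Confirm numerically:
  x=-4.247: |R|=0.66918 <1
  x=-3.684: |R|=0.57460 <1
  x=-3.564: |R|=0.55226 <1
  x=-7.895: |R|=1.03957 >1
  x=-7.801: |R|=1.03324 >1
  x=-7.522: |R|=1.01378 >1
Interval (-7.3333, 0).

z∈(-7.3333,0).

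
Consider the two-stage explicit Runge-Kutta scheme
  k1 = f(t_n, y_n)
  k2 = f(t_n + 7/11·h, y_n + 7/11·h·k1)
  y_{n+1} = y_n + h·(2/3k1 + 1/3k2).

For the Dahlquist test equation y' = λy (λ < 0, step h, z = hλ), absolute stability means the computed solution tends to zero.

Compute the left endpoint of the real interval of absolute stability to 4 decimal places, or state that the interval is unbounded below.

left endpoint -4.7143.

On y'=λy, z=hλ:
  k1=λy_n ⇒ h·k1=z·y_n;  k2=λ(1+7/11z)y_n ⇒ h·k2=z(1+7/11z)y_n
  y_{n+1}/y_n = 1 + 2/3z + 1/3z(1+7/11z) = 1 + z + 7/33z²
  Hence R(z) = 1 + z + 7/33z².

Find x<0 with |R(x)|<1.
x=-1.48: |R|=0.0154
R=1: x+7/33x²=0 ⇒ x=−33/7=-4.7143; min R=1−1/(4·7/33)=-0.1786>−1
Confirm numerically:
  x=-4.668: |R|=0.95417 <1
  x=-4.587: |R|=0.87615 <1
  x=-2.266: |R|=0.17681 <1
  x=-5.267: |R|=1.61752 >1
  x=-5.136: |R|=1.45944 >1
Interval (-4.7143, 0).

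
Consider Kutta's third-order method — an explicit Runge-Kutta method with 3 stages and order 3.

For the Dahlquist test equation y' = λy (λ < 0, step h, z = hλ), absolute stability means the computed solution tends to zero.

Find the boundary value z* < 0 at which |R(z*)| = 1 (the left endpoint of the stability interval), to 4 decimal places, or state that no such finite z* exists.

left endpoint -2.5127.

With y'=λy (z=hλ):
  order 3, 3-stage ⇒ R(z)=1+z+z^2/2+z^3/6
  (e.g. R(-0.32)=0.72574, |R|=0.72574)

Need |R(x)|<1, x<0.
x=-0.32: |R|=0.7257
|R(-2.52)|=1.0120 |R(-2.48)|=0.9470 |R(-1.58)|=0.0108
Bisect:
  x_lo=-3.2089 |R|=2.5675  x_hi=-0.1555 |R|=0.8560
  mid=-1.68220 |R|=0.06068 →hi
  mid=-2.44556 |R|=0.89290 →hi
  mid=-2.82724 |R|=1.59709 →lo
  mid=-2.63640 |R|=1.21519 →lo
  mid=-2.54098 |R|=1.04703 →lo
  mid=-2.49327 |R|=0.96826 →hi
  mid=-2.51712 |R|=1.00721 →lo
  ...
  [-2.51284,-2.51265] ⇒ x*=-2.5127
Stable set (-2.5127, 0).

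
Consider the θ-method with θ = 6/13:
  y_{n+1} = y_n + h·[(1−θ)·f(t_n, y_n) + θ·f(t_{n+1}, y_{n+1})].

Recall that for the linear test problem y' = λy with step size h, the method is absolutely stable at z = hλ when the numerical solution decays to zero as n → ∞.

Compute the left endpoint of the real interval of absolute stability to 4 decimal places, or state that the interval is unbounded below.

Test eqn y'=λy, z=hλ:
  y_{n+1} = y_n + z·[7/13·y_n + 6/13·y_{n+1}] ⇒ (1 − 6/13z)y_{n+1} = (1 + 7/13z)y_n
  so R(z) = (1 + 7/13z)/(1 − 6/13z).

Need |R(x)|<1, x<0.
x=-1.48: |R|=0.1207
R=−1: 1+7/13x = −1+6/13x ⇒ -1/13x=2 ⇒ x=2/(-1/13)=-26.0000
Confirm numerically:
  x=-23.757: |R|=0.98558 <1
  x=-18.842: |R|=0.94321 <1
  x=-16.430: |R|=0.91423 <1
  x=-26.577: |R|=1.00335 >1
  x=-26.355: |R|=1.00207 >1
  x=-26.159: |R|=1.00094 >1
Interval (-26.0000, 0).

z* = -26.0000.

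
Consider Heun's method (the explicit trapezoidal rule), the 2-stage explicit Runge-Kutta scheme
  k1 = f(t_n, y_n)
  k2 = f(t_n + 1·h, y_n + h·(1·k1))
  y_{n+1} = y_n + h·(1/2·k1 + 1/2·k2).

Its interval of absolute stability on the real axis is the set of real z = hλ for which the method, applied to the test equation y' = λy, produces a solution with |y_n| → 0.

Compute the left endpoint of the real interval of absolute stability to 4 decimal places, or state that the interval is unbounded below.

left endpoint -2.0000.

Set f=λy, z=hλ:
  order 2, 2-stage ⇒ R(z)=1+z+z^2/2
  (e.g. R(-1.67)=0.72445, |R|=0.72445)

Solve |R(x)|<1 on ℝ⁻.
x=-1.67: |R|=0.7244
|R(-2.36)|=1.4248 |R(-1.89)|=0.8960 |R(-1.75)|=0.7812
Bisect:
  x_lo=-2.7624 |R|=2.0530  x_hi=-0.1782 |R|=0.8377
  mid=-1.47031 |R|=0.61059 →hi
  mid=-2.11635 |R|=1.12312 →lo
  mid=-1.79333 |R|=0.81468 →hi
  mid=-1.95484 |R|=0.95586 →hi
  mid=-2.03559 |R|=1.03623 →lo
  mid=-1.99521 |R|=0.99523 →hi
  mid=-2.01540 |R|=1.01552 →lo
  mid=-2.00531 |R|=1.00532 →lo
  mid=-2.00026 |R|=1.00026 →lo
  mid=-1.99774 |R|=0.99774 →hi
  ...
  [-2.00010,-1.99995] ⇒ x*=-2.0000
Interval (-2.0000, 0).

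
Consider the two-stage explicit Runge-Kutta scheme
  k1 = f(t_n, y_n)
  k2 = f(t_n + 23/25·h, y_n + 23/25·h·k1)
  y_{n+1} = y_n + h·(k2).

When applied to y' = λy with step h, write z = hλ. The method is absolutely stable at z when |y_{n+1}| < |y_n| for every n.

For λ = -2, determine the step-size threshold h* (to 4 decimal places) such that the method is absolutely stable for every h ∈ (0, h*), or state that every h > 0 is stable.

(-1.0870,0); λ=-2 ⇒ h* = (25/23)/2 = 0.5435.

Test eqn y'=λy, z=hλ:
  k1=λy_n ⇒ h·k1=z·y_n;  k2=λ(1+23/25z)y_n ⇒ h·k2=z(1+23/25z)y_n
  y_{n+1}/y_n = 1 + z(1+23/25z) = 1 + z + 23/25z²
  R(z) = 1 + z + 23/25z².

Boundary: |R(x)|=1, x<0.
x=-0.85: |R|=0.8147
R=1: x+23/25x²=0 ⇒ x=−25/23=-1.0870; min R=1−1/(4·23/25)=0.7283>−1
Confirm numerically:
  x=-0.893: |R|=0.84065 <1
  x=-0.839: |R|=0.80861 <1
  x=-0.801: |R|=0.78927 <1
  x=-0.781: |R|=0.78016 <1
  x=-1.359: |R|=1.34013 >1
  x=-1.285: |R|=1.23413 >1
So |R|<1 on (-1.0870, 0).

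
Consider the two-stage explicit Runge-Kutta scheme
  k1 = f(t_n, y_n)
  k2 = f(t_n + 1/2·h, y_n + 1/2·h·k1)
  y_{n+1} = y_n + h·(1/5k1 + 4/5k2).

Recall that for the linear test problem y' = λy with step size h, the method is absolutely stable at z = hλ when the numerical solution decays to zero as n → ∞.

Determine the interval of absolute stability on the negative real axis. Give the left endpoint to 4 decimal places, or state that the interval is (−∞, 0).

On y'=λy, z=hλ:
  k1=λy_n ⇒ h·k1=z·y_n;  k2=λ(1+1/2z)y_n ⇒ h·k2=z(1+1/2z)y_n
  y_{n+1}/y_n = 1 + 1/5z + 4/5z(1+1/2z) = 1 + z + 2/5z²
  so R(z) = 1 + z + 2/5z².

Need |R(x)|<1, x<0.
x=-1.15: |R|=0.3790
R=1: x+2/5x²=0 ⇒ x=−5/2=-2.5000; min R=1−1/(4·2/5)=0.3750>−1
Confirm numerically:
  x=-1.845: |R|=0.51661 <1
  x=-1.464: |R|=0.39332 <1
  x=-1.256: |R|=0.37501 <1
  x=-1.042: |R|=0.39231 <1
  x=-2.960: |R|=1.54464 >1
  x=-2.797: |R|=1.33228 >1
Stable set (-2.5000, 0).

z∈(-2.5000,0).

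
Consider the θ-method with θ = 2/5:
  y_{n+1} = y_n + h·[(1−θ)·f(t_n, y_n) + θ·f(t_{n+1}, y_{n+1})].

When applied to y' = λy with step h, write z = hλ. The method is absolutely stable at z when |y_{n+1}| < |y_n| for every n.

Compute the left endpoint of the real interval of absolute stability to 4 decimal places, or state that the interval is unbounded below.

z* = -10.0000.

Set f=λy, z=hλ:
  y_{n+1} = y_n + z·[3/5·y_n + 2/5·y_{n+1}] ⇒ (1 − 2/5z)y_{n+1} = (1 + 3/5z)y_n
  so R(z) = (1 + 3/5z)/(1 − 2/5z).

Need |R(x)|<1, x<0.
x=-1.51: |R|=0.0586
R=−1: 1+3/5x = −1+2/5x ⇒ -1/5x=2 ⇒ x=2/(-1/5)=-10.0000
Confirm numerically:
  x=-8.981: |R|=0.95562 <1
  x=-7.744: |R|=0.88989 <1
  x=-5.525: |R|=0.72118 <1
  x=-10.581: |R|=1.02221 >1
  x=-10.579: |R|=1.02213 >1
Stable set (-10.0000, 0).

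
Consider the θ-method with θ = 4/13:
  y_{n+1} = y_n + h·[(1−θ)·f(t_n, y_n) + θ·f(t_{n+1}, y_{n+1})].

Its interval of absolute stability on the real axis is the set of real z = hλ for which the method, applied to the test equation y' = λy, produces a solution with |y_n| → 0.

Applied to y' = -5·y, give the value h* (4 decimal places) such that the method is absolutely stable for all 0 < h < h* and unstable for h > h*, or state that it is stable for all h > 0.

Set f=λy, z=hλ:
  y_{n+1} = y_n + z·[9/13·y_n + 4/13·y_{n+1}] ⇒ (1 − 4/13z)y_{n+1} = (1 + 9/13z)y_n
  Hence R(z) = (1 + 9/13z)/(1 − 4/13z).

Need |R(x)|<1, x<0.
x=-1.16: |R|=0.1451
R=−1: 1+9/13x = −1+4/13x ⇒ -5/13x=2 ⇒ x=2/(-5/13)=-5.2000
Confirm numerically:
  x=-3.279: |R|=0.63222 <1
  x=-2.850: |R|=0.51844 <1
  x=-2.803: |R|=0.50500 <1
  x=-2.789: |R|=0.50095 <1
  x=-5.780: |R|=1.08029 >1
  x=-5.443: |R|=1.03494 >1
  x=-5.319: |R|=1.01736 >1
Interval (-5.2000, 0).

(-5.2000,0); λ=-5 ⇒ h* = (26/5)/5 = 1.0400.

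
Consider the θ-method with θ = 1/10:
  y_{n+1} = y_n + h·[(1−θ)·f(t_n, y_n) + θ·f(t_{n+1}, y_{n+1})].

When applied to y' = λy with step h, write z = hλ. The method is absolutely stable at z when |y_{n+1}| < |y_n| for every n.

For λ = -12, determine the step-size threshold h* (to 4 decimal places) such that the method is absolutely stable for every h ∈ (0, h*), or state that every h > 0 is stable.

Set f=λy, z=hλ:
  y_{n+1} = y_n + z·[9/10·y_n + 1/10·y_{n+1}] ⇒ (1 − 1/10z)y_{n+1} = (1 + 9/10z)y_n
  so R(z) = (1 + 9/10z)/(1 − 1/10z).

Solve |R(x)|<1 on ℝ⁻.
x=-0.69: |R|=0.3545
R=−1: 1+9/10x = −1+1/10x ⇒ -4/5x=2 ⇒ x=2/(-4/5)=-2.5000
Confirm numerically:
  x=-2.478: |R|=0.98590 <1
  x=-1.643: |R|=0.41115 <1
  x=-1.632: |R|=0.40303 <1
  x=-3.063: |R|=1.34479 >1
  x=-2.851: |R|=1.21850 >1
  x=-2.824: |R|=1.20212 >1
Interval (-2.5000, 0).

(-2.5000,0); λ=-12 ⇒ h* = (5/2)/12 = 0.2083.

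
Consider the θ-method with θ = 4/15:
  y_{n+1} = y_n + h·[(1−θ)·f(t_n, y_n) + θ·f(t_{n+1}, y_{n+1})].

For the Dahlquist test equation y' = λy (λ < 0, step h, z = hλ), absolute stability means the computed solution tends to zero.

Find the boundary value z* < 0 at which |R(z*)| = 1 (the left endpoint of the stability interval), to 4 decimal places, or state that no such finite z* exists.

left endpoint -4.2857.

Set f=λy, z=hλ:
  y_{n+1} = y_n + z·[11/15·y_n + 4/15·y_{n+1}] ⇒ (1 − 4/15z)y_{n+1} = (1 + 11/15z)y_n
  Hence R(z) = (1 + 11/15z)/(1 − 4/15z).

Solve |R(x)|<1 on ℝ⁻.
x=-1.26: |R|=0.0569
R=−1: 1+11/15x = −1+4/15x ⇒ -7/15x=2 ⇒ x=2/(-7/15)=-4.2857
Confirm numerically:
  x=-4.095: |R|=0.95746 <1
  x=-3.726: |R|=0.86898 <1
  x=-2.825: |R|=0.61122 <1
  x=-2.465: |R|=0.48733 <1
  x=-4.787: |R|=1.10276 >1
  x=-4.638: |R|=1.07350 >1
Stable set (-4.2857, 0).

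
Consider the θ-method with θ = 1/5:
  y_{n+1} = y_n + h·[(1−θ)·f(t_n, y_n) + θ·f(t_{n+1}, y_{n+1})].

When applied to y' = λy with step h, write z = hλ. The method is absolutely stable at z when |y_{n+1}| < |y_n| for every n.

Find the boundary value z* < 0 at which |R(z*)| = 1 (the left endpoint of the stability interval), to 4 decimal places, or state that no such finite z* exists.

z* = -3.3333.

Set f=λy, z=hλ:
  y_{n+1} = y_n + z·[4/5·y_n + 1/5·y_{n+1}] ⇒ (1 − 1/5z)y_{n+1} = (1 + 4/5z)y_n
  ⇒ R(z) = (1 + 4/5z)/(1 − 1/5z).

Find x<0 with |R(x)|<1.
x=-0.99: |R|=0.1736
R=−1: 1+4/5x = −1+1/5x ⇒ -3/5x=2 ⇒ x=2/(-3/5)=-3.3333
Confirm numerically:
  x=-2.393: |R|=0.61842 <1
  x=-2.102: |R|=0.47986 <1
  x=-1.956: |R|=0.40598 <1
  x=-3.785: |R|=1.15424 >1
  x=-3.692: |R|=1.12379 >1
  x=-3.686: |R|=1.12181 >1
So |R|<1 on (-3.3333, 0).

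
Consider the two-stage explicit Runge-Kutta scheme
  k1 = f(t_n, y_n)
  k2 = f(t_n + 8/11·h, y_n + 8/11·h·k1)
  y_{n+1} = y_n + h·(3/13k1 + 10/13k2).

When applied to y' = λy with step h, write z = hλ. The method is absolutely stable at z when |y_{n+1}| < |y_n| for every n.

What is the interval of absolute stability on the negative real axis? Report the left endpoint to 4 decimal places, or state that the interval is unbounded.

(-1.7875, 0).

Set f=λy, z=hλ:
  k1=λy_n ⇒ h·k1=z·y_n;  k2=λ(1+8/11z)y_n ⇒ h·k2=z(1+8/11z)y_n
  y_{n+1}/y_n = 1 + 3/13z + 10/13z(1+8/11z) = 1 + z + 80/143z²
  Hence R(z) = 1 + z + 80/143z².

Find x<0 with |R(x)|<1.
x=-1.37: |R|=0.6800
R=1: x+80/143x²=0 ⇒ x=−143/80=-1.7875; min R=1−1/(4·80/143)=0.5531>−1
Confirm numerically:
  x=-1.432: |R|=0.71520 <1
  x=-1.405: |R|=0.69935 <1
  x=-1.388: |R|=0.68979 <1
  x=-2.350: |R|=1.73951 >1
  x=-2.091: |R|=1.35503 >1
So |R|<1 on (-1.7875, 0).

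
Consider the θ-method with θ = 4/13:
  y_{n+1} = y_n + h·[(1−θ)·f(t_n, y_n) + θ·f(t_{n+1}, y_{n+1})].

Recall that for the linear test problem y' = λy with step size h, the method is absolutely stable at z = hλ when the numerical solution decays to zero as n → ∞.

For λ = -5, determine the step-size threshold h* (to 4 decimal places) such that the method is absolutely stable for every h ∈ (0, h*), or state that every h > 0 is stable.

(-5.2000,0); λ=-5 ⇒ h* = (26/5)/5 = 1.0400.

Test eqn y'=λy, z=hλ:
  y_{n+1} = y_n + z·[9/13·y_n + 4/13·y_{n+1}] ⇒ (1 − 4/13z)y_{n+1} = (1 + 9/13z)y_n
  Hence R(z) = (1 + 9/13z)/(1 − 4/13z).

Need |R(x)|<1, x<0.
x=-1.78: |R|=0.1501
R=−1: 1+9/13x = −1+4/13x ⇒ -5/13x=2 ⇒ x=2/(-5/13)=-5.2000
Confirm numerically:
  x=-4.865: |R|=0.94840 <1
  x=-4.128: |R|=0.81838 <1
  x=-2.421: |R|=0.38745 <1
  x=-2.083: |R|=0.26941 <1
  x=-5.686: |R|=1.06798 >1
  x=-5.435: |R|=1.03382 >1
  x=-5.345: |R|=1.02109 >1
Stable set (-5.2000, 0).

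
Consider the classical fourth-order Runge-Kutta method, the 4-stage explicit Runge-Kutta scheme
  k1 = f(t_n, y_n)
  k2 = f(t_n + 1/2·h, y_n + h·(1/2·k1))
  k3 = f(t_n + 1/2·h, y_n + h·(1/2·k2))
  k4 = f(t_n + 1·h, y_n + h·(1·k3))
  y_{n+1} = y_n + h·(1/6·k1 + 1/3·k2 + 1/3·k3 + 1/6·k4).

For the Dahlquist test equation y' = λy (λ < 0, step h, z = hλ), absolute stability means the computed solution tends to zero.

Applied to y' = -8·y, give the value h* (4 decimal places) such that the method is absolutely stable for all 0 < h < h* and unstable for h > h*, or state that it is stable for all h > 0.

(-2.7853,0); λ=-8 ⇒ h* = 0.3482.

Set f=λy, z=hλ:
  order 4, 4-stage ⇒ R(z)=1+z+z^2/2+z^3/6+z^4/24
  (e.g. R(-1.01)=0.37169, |R|=0.37169)

Need |R(x)|<1, x<0.
x=-1.01: |R|=0.3717
|R(-2.81)|=1.0379 |R(-2.02)|=0.3402 |R(-1.55)|=0.2711
Bisect:
  x_lo=-3.0898 |R|=1.5650  x_hi=-0.3105 |R|=0.7331
  mid=-1.70017 |R|=0.27418 →hi
  mid=-2.39500 |R|=0.55430 →hi
  mid=-2.74242 |R|=0.93725 →hi
  mid=-2.91612 |R|=1.21584 →lo
  mid=-2.82927 |R|=1.06835 →lo
  mid=-2.78584 |R|=1.00083 →lo
  mid=-2.76413 |R|=0.96856 →hi
  mid=-2.77499 |R|=0.98457 →hi
  mid=-2.78041 |R|=0.99267 →hi
  ...
  [-2.78533,-2.78516] ⇒ x*=-2.7853
Stable set (-2.7853, 0).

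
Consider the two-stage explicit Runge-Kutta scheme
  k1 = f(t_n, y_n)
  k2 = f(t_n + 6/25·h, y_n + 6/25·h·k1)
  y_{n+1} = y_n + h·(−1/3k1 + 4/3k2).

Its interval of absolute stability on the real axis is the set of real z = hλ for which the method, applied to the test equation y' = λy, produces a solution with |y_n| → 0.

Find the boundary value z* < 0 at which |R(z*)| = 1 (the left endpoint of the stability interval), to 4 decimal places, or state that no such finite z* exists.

left endpoint -3.1250.

Test eqn y'=λy, z=hλ:
  k1=λy_n ⇒ h·k1=z·y_n;  k2=λ(1+6/25z)y_n ⇒ h·k2=z(1+6/25z)y_n
  y_{n+1}/y_n = 1 − 1/3z + 4/3z(1+6/25z) = 1 + z + 8/25z²
  R(z) = 1 + z + 8/25z².

Boundary: |R(x)|=1, x<0.
x=-0.32: |R|=0.7128
R=1: x+8/25x²=0 ⇒ x=−25/8=-3.1250; min R=1−1/(4·8/25)=0.2188>−1
Confirm numerically:
  x=-2.773: |R|=0.68765 <1
  x=-2.391: |R|=0.43840 <1
  x=-1.786: |R|=0.23473 <1
  x=-1.295: |R|=0.24165 <1
  x=-3.671: |R|=1.64140 >1
  x=-3.465: |R|=1.37699 >1
  x=-3.357: |R|=1.24922 >1
Interval (-3.1250, 0).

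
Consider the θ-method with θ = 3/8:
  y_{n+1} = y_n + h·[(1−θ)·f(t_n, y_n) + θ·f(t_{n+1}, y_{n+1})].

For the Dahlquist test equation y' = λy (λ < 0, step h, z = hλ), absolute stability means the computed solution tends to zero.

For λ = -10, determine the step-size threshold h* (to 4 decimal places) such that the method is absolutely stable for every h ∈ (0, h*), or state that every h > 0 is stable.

(-8.0000,0); λ=-10 ⇒ h* = (8)/10 = 0.8000.

On y'=λy, z=hλ:
  y_{n+1} = y_n + z·[5/8·y_n + 3/8·y_{n+1}] ⇒ (1 − 3/8z)y_{n+1} = (1 + 5/8z)y_n
  so R(z) = (1 + 5/8z)/(1 − 3/8z).

Boundary: |R(x)|=1, x<0.
x=-1.09: |R|=0.2263
R=−1: 1+5/8x = −1+3/8x ⇒ -1/4x=2 ⇒ x=2/(-1/4)=-8.0000
Confirm numerically:
  x=-7.224: |R|=0.94769 <1
  x=-4.384: |R|=0.65809 <1
  x=-4.248: |R|=0.63826 <1
  x=-8.585: |R|=1.03466 >1
  x=-8.421: |R|=1.02531 >1
So |R|<1 on (-8.0000, 0).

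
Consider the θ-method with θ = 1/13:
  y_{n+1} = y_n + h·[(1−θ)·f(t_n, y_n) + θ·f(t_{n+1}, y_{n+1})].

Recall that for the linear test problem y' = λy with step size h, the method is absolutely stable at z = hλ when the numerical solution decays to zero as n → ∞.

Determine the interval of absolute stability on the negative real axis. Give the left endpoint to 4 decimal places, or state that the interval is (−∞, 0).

z∈(-2.3636,0).

Set f=λy, z=hλ:
  y_{n+1} = y_n + z·[12/13·y_n + 1/13·y_{n+1}] ⇒ (1 − 1/13z)y_{n+1} = (1 + 12/13z)y_n
  so R(z) = (1 + 12/13z)/(1 − 1/13z).

Solve |R(x)|<1 on ℝ⁻.
x=-1.7: |R|=0.5034
R=−1: 1+12/13x = −1+1/13x ⇒ -11/13x=2 ⇒ x=2/(-11/13)=-2.3636
Confirm numerically:
  x=-2.331: |R|=0.97658 <1
  x=-2.094: |R|=0.80350 <1
  x=-1.294: |R|=0.17686 <1
  x=-1.188: |R|=0.08853 <1
  x=-2.758: |R|=1.27529 >1
  x=-2.592: |R|=1.16111 >1
  x=-2.576: |R|=1.14997 >1
Stable set (-2.3636, 0).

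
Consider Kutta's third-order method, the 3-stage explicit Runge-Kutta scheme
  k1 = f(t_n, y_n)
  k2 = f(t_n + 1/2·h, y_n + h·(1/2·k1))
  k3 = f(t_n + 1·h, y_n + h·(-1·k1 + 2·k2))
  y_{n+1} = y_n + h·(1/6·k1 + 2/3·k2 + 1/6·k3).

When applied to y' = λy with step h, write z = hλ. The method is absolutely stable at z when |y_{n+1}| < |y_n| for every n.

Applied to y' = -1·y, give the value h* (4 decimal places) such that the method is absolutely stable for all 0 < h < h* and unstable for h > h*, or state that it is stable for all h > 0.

Set f=λy, z=hλ:
  order 3, 3-stage ⇒ R(z)=1+z+z^2/2+z^3/6
  (e.g. R(-1.67)=-0.05179, |R|=0.05179)

Solve |R(x)|<1 on ℝ⁻.
x=-1.67: |R|=0.0518
|R(-2.69)|=1.3161 |R(-1.77)|=0.1278 |R(-0.94)|=0.3634
Bisect:
  x_lo=-2.9785 |R|=1.9468  x_hi=-0.1234 |R|=0.8839
  mid=-1.55099 |R|=0.02996 →hi
  mid=-2.26476 |R|=0.63624 →hi
  mid=-2.62165 |R|=1.18824 →lo
  mid=-2.44320 |R|=0.88926 →hi
  mid=-2.53243 |R|=1.03265 →lo
  mid=-2.48782 |R|=0.95948 →hi
  mid=-2.51012 |R|=0.99569 →hi
  mid=-2.52127 |R|=1.01408 →lo
  ...
  [-2.51291,-2.51273] ⇒ x*=-2.5127
Interval (-2.5127, 0).

(-2.5127,0); λ=-1 ⇒ h* = 2.5127.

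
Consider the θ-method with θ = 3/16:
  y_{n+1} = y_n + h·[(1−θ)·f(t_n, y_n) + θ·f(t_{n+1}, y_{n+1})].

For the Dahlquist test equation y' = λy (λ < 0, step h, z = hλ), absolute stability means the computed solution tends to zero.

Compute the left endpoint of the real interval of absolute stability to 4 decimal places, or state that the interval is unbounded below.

Set f=λy, z=hλ:
  y_{n+1} = y_n + z·[13/16·y_n + 3/16·y_{n+1}] ⇒ (1 − 3/16z)y_{n+1} = (1 + 13/16z)y_n
  so R(z) = (1 + 13/16z)/(1 − 3/16z).

Need |R(x)|<1, x<0.
x=-1.55: |R|=0.2010
R=−1: 1+13/16x = −1+3/16x ⇒ -5/8x=2 ⇒ x=2/(-5/8)=-3.2000
Confirm numerically:
  x=-3.031: |R|=0.93265 <1
  x=-2.905: |R|=0.88064 <1
  x=-1.533: |R|=0.19074 <1
  x=-3.591: |R|=1.14604 >1
  x=-3.435: |R|=1.08934 >1
So |R|<1 on (-3.2000, 0).

z* = -3.2000.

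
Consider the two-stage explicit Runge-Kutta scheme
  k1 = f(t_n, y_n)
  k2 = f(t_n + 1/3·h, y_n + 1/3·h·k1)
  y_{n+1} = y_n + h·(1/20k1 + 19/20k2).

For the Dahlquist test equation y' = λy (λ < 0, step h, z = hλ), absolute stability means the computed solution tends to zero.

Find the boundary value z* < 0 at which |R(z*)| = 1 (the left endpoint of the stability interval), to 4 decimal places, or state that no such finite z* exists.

z* = -3.1579.

Test eqn y'=λy, z=hλ:
  k1=λy_n ⇒ h·k1=z·y_n;  k2=λ(1+1/3z)y_n ⇒ h·k2=z(1+1/3z)y_n
  y_{n+1}/y_n = 1 + 1/20z + 19/20z(1+1/3z) = 1 + z + 19/60z²
  Hence R(z) = 1 + z + 19/60z².

Solve |R(x)|<1 on ℝ⁻.
x=-0.88: |R|=0.3652
R=1: x+19/60x²=0 ⇒ x=−60/19=-3.1579; min R=1−1/(4·19/60)=0.2105>−1
Confirm numerically:
  x=-2.557: |R|=0.51345 <1
  x=-2.394: |R|=0.42089 <1
  x=-2.349: |R|=0.39830 <1
  x=-2.086: |R|=0.29194 <1
  x=-3.491: |R|=1.36824 >1
  x=-3.432: |R|=1.29790 >1
Interval (-3.1579, 0).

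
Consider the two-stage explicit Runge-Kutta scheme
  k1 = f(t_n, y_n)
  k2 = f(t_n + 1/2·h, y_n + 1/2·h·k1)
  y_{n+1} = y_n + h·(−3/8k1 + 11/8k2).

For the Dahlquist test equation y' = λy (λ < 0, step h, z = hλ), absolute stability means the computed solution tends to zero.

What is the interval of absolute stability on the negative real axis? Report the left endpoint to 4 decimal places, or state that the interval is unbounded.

z∈(-1.4545,0).

Set f=λy, z=hλ:
  k1=λy_n ⇒ h·k1=z·y_n;  k2=λ(1+1/2z)y_n ⇒ h·k2=z(1+1/2z)y_n
  y_{n+1}/y_n = 1 − 3/8z + 11/8z(1+1/2z) = 1 + z + 11/16z²
  Hence R(z) = 1 + z + 11/16z².

Solve |R(x)|<1 on ℝ⁻.
x=-1.67: |R|=1.2474
R=1: x+11/16x²=0 ⇒ x=−16/11=-1.4545; min R=1−1/(4·11/16)=0.6364>−1
Confirm numerically:
  x=-1.425: |R|=0.97105 <1
  x=-1.006: |R|=0.68977 <1
  x=-0.646: |R|=0.64090 <1
  x=-1.918: |R|=1.61112 >1
  x=-1.839: |R|=1.48607 >1
Stable set (-1.4545, 0).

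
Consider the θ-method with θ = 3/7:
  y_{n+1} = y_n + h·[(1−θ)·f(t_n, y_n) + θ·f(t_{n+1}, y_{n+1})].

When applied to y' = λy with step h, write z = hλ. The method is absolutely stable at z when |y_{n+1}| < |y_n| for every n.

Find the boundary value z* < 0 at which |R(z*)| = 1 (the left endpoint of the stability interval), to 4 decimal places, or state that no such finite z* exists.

Set f=λy, z=hλ:
  y_{n+1} = y_n + z·[4/7·y_n + 3/7·y_{n+1}] ⇒ (1 − 3/7z)y_{n+1} = (1 + 4/7z)y_n
  ⇒ R(z) = (1 + 4/7z)/(1 − 3/7z).

Solve |R(x)|<1 on ℝ⁻.
x=-0.49: |R|=0.5950
R=−1: 1+4/7x = −1+3/7x ⇒ -1/7x=2 ⇒ x=2/(-1/7)=-14.0000
Confirm numerically:
  x=-13.948: |R|=0.99894 <1
  x=-8.815: |R|=0.84497 <1
  x=-6.818: |R|=0.73840 <1
  x=-5.792: |R|=0.66328 <1
  x=-14.456: |R|=1.00905 >1
  x=-14.220: |R|=1.00443 >1
  x=-14.209: |R|=1.00421 >1
Stable set (-14.0000, 0).

z* = -14.0000.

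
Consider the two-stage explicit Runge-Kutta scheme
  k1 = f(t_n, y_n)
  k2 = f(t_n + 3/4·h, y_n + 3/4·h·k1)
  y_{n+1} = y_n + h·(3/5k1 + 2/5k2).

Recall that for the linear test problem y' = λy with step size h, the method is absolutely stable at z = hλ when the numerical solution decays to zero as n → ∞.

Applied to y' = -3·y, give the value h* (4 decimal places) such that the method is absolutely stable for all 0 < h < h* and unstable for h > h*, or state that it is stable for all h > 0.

With y'=λy (z=hλ):
  k1=λy_n ⇒ h·k1=z·y_n;  k2=λ(1+3/4z)y_n ⇒ h·k2=z(1+3/4z)y_n
  y_{n+1}/y_n = 1 + 3/5z + 2/5z(1+3/4z) = 1 + z + 3/10z²
  so R(z) = 1 + z + 3/10z².

Find x<0 with |R(x)|<1.
x=-1.63: |R|=0.1671
R=1: x+3/10x²=0 ⇒ x=−10/3=-3.3333; min R=1−1/(4·3/10)=0.1667>−1
Confirm numerically:
  x=-3.166: |R|=0.84107 <1
  x=-3.163: |R|=0.83837 <1
  x=-3.103: |R|=0.78558 <1
  x=-2.397: |R|=0.32668 <1
  x=-3.757: |R|=1.47751 >1
  x=-3.570: |R|=1.25347 >1
  x=-3.495: |R|=1.16951 >1
Stable set (-3.3333, 0).

(-3.3333,0); λ=-3 ⇒ h* = (10/3)/3 = 1.1111.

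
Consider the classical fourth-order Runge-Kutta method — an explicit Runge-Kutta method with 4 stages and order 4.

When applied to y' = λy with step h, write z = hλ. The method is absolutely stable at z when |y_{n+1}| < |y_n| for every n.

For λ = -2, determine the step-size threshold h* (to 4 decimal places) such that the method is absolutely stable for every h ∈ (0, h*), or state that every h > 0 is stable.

(-2.7853,0); λ=-2 ⇒ h* = 1.3926.

With y'=λy (z=hλ):
  order 4, 4-stage ⇒ R(z)=1+z+z^2/2+z^3/6+z^4/24
  (e.g. R(-1.34)=0.29112, |R|=0.29112)

Need |R(x)|<1, x<0.
x=-1.34: |R|=0.2911
|R(-2.96)|=1.2970 |R(-1.6)|=0.2704 |R(-0.95)|=0.3923
Bisect:
  x_lo=-3.1506 |R|=1.7057  x_hi=-0.2716 |R|=0.7621
  mid=-1.71112 |R|=0.27504 →hi
  mid=-2.43085 |R|=0.58453 →hi
  mid=-2.79072 |R|=1.00821 →lo
  mid=-2.61078 |R|=0.76723 →hi
  mid=-2.70075 |R|=0.87984 →hi
  mid=-2.74573 |R|=0.94198 →hi
  mid=-2.76823 |R|=0.97457 →hi
  mid=-2.77947 |R|=0.99126 →hi
  ...
  [-2.78545,-2.78527] ⇒ x*=-2.7853
Interval (-2.7853, 0).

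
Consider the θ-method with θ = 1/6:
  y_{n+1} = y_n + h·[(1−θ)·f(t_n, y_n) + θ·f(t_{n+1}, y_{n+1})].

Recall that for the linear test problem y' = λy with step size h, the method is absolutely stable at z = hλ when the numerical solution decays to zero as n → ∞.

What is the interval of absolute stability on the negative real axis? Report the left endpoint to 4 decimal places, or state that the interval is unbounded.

Test eqn y'=λy, z=hλ:
  y_{n+1} = y_n + z·[5/6·y_n + 1/6·y_{n+1}] ⇒ (1 − 1/6z)y_{n+1} = (1 + 5/6z)y_n
  Hence R(z) = (1 + 5/6z)/(1 − 1/6z).

Find x<0 with |R(x)|<1.
x=-0.6: |R|=0.4545
R=−1: 1+5/6x = −1+1/6x ⇒ -2/3x=2 ⇒ x=2/(-2/3)=-3.0000
Confirm numerically:
  x=-2.901: |R|=0.95551 <1
  x=-2.852: |R|=0.93312 <1
  x=-2.815: |R|=0.91605 <1
  x=-2.324: |R|=0.67516 <1
  x=-3.353: |R|=1.15097 >1
  x=-3.162: |R|=1.07073 >1
  x=-3.032: |R|=1.01417 >1
So |R|<1 on (-3.0000, 0).

(-3.0000, 0).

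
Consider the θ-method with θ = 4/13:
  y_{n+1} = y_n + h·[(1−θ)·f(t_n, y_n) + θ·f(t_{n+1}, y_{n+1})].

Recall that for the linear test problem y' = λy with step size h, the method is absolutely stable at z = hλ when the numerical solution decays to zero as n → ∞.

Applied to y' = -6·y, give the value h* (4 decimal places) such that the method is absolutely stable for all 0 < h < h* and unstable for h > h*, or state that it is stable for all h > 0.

With y'=λy (z=hλ):
  y_{n+1} = y_n + z·[9/13·y_n + 4/13·y_{n+1}] ⇒ (1 − 4/13z)y_{n+1} = (1 + 9/13z)y_n
  Hence R(z) = (1 + 9/13z)/(1 − 4/13z).

Need |R(x)|<1, x<0.
x=-0.32: |R|=0.7087
R=−1: 1+9/13x = −1+4/13x ⇒ -5/13x=2 ⇒ x=2/(-5/13)=-5.2000
Confirm numerically:
  x=-5.123: |R|=0.98850 <1
  x=-4.265: |R|=0.84448 <1
  x=-3.346: |R|=0.64865 <1
  x=-2.691: |R|=0.47210 <1
  x=-5.667: |R|=1.06546 >1
  x=-5.306: |R|=1.01549 >1
  x=-5.228: |R|=1.00413 >1
Stable set (-5.2000, 0).

(-5.2000,0); λ=-6 ⇒ h* = (26/5)/6 = 0.8667.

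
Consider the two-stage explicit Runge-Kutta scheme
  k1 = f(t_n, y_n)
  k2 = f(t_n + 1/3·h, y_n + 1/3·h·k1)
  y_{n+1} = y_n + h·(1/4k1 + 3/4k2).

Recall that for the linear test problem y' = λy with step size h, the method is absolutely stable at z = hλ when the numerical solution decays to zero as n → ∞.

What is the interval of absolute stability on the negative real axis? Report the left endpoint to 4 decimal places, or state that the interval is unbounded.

Test eqn y'=λy, z=hλ:
  k1=λy_n ⇒ h·k1=z·y_n;  k2=λ(1+1/3z)y_n ⇒ h·k2=z(1+1/3z)y_n
  y_{n+1}/y_n = 1 + 1/4z + 3/4z(1+1/3z) = 1 + z + 1/4z²
  ⇒ R(z) = 1 + z + 1/4z².

Boundary: |R(x)|=1, x<0.
x=-0.59: |R|=0.4970
R=1: x+1/4x²=0 ⇒ x=−4=-4.0000; min R=1−1/(4·1/4)=0.0000>−1
Confirm numerically:
  x=-3.781: |R|=0.79299 <1
  x=-3.134: |R|=0.32149 <1
  x=-2.117: |R|=0.00342 <1
  x=-4.580: |R|=1.66410 >1
  x=-4.187: |R|=1.19574 >1
  x=-4.023: |R|=1.02313 >1
Stable set (-4.0000, 0).

z∈(-4.0000,0).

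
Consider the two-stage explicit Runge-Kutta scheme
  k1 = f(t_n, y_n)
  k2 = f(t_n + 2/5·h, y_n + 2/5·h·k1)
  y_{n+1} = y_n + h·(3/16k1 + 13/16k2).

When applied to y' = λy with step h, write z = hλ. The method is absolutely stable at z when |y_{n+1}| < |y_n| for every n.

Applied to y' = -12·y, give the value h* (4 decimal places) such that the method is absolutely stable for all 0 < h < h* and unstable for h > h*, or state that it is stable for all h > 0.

(-3.0769,0); λ=-12 ⇒ h* = (40/13)/12 = 0.2564.

Test eqn y'=λy, z=hλ:
  k1=λy_n ⇒ h·k1=z·y_n;  k2=λ(1+2/5z)y_n ⇒ h·k2=z(1+2/5z)y_n
  y_{n+1}/y_n = 1 + 3/16z + 13/16z(1+2/5z) = 1 + z + 13/40z²
  R(z) = 1 + z + 13/40z².

Boundary: |R(x)|=1, x<0.
x=-0.52: |R|=0.5679
R=1: x+13/40x²=0 ⇒ x=−40/13=-3.0769; min R=1−1/(4·13/40)=0.2308>−1
Confirm numerically:
  x=-1.992: |R|=0.29762 <1
  x=-1.922: |R|=0.27858 <1
  x=-1.643: |R|=0.23432 <1
  x=-1.353: |R|=0.24195 <1
  x=-3.366: |R|=1.31624 >1
  x=-3.261: |R|=1.19509 >1
So |R|<1 on (-3.0769, 0).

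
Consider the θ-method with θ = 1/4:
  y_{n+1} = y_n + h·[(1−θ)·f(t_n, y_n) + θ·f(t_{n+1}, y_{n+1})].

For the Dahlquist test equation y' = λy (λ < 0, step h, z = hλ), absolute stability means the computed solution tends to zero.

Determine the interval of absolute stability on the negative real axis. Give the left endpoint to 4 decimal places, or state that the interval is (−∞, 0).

(-4.0000, 0).

On y'=λy, z=hλ:
  y_{n+1} = y_n + z·[3/4·y_n + 1/4·y_{n+1}] ⇒ (1 − 1/4z)y_{n+1} = (1 + 3/4z)y_n
  so R(z) = (1 + 3/4z)/(1 − 1/4z).

Need |R(x)|<1, x<0.
x=-0.45: |R|=0.5955
R=−1: 1+3/4x = −1+1/4x ⇒ -1/2x=2 ⇒ x=2/(-1/2)=-4.0000
Confirm numerically:
  x=-3.942: |R|=0.98539 <1
  x=-2.515: |R|=0.54413 <1
  x=-2.091: |R|=0.37317 <1
  x=-4.372: |R|=1.08887 >1
  x=-4.309: |R|=1.07438 >1
  x=-4.034: |R|=1.00846 >1
Interval (-4.0000, 0).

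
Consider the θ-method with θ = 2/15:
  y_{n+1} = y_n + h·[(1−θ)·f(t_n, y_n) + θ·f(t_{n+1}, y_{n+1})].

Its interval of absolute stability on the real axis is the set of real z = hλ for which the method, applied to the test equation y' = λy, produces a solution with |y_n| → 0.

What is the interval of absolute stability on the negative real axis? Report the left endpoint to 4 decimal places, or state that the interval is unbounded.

Set f=λy, z=hλ:
  y_{n+1} = y_n + z·[13/15·y_n + 2/15·y_{n+1}] ⇒ (1 − 2/15z)y_{n+1} = (1 + 13/15z)y_n
  Hence R(z) = (1 + 13/15z)/(1 − 2/15z).

Boundary: |R(x)|=1, x<0.
x=-0.87: |R|=0.2204
R=−1: 1+13/15x = −1+2/15x ⇒ -11/15x=2 ⇒ x=2/(-11/15)=-2.7273
Confirm numerically:
  x=-2.301: |R|=0.76079 <1
  x=-2.210: |R|=0.70700 <1
  x=-1.794: |R|=0.44771 <1
  x=-3.317: |R|=1.29985 >1
  x=-3.017: |R|=1.15152 >1
  x=-2.748: |R|=1.01112 >1
Interval (-2.7273, 0).

z∈(-2.7273,0).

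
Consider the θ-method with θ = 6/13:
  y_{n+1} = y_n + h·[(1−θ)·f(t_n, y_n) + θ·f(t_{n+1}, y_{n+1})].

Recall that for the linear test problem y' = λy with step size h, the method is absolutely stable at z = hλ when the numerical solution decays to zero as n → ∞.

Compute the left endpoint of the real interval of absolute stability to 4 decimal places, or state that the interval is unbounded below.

Set f=λy, z=hλ:
  y_{n+1} = y_n + z·[7/13·y_n + 6/13·y_{n+1}] ⇒ (1 − 6/13z)y_{n+1} = (1 + 7/13z)y_n
  ⇒ R(z) = (1 + 7/13z)/(1 − 6/13z).

Solve |R(x)|<1 on ℝ⁻.
x=-1.11: |R|=0.2660
R=−1: 1+7/13x = −1+6/13x ⇒ -1/13x=2 ⇒ x=2/(-1/13)=-26.0000
Confirm numerically:
  x=-20.358: |R|=0.95825 <1
  x=-19.800: |R|=0.95296 <1
  x=-13.745: |R|=0.87164 <1
  x=-26.327: |R|=1.00191 >1
  x=-26.036: |R|=1.00021 >1
Interval (-26.0000, 0).

left endpoint -26.0000.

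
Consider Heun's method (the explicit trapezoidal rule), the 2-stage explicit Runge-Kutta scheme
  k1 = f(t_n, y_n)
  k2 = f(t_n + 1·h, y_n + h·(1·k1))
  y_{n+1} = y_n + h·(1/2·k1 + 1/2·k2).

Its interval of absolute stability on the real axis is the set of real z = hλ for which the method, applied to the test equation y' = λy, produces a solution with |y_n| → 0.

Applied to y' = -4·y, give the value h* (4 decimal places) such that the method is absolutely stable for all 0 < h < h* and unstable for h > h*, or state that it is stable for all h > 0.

On y'=λy, z=hλ:
  order 2, 2-stage ⇒ R(z)=1+z+z^2/2
  (e.g. R(-1.26)=0.53380, |R|=0.53380)

Need |R(x)|<1, x<0.
x=-1.26: |R|=0.5338
|R(-2.27)|=1.3064 |R(-1.76)|=0.7888 |R(-1.1)|=0.5050
Bisect:
  x_lo=-2.8606 |R|=2.2310  x_hi=-0.3731 |R|=0.6965
  mid=-1.61688 |R|=0.69027 →hi
  mid=-2.23875 |R|=1.26726 →lo
  mid=-1.92782 |R|=0.93042 →hi
  mid=-2.08329 |R|=1.08676 →lo
  mid=-2.00555 |R|=1.00557 →lo
  mid=-1.96669 |R|=0.96724 →hi
  mid=-1.98612 |R|=0.98622 →hi
  ...
  [-2.00009,-1.99994] ⇒ x*=-2.0000
Interval (-2.0000, 0).

(-2.0000,0); λ=-4 ⇒ h* = 0.5000.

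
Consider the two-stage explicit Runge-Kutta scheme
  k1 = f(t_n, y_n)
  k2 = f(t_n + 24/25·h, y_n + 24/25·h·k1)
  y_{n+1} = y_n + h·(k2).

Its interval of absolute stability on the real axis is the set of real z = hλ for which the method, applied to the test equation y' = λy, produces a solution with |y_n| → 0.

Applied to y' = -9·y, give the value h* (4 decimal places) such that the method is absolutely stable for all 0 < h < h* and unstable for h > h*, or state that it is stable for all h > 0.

(-1.0417,0); λ=-9 ⇒ h* = (25/24)/9 = 0.1157.

On y'=λy, z=hλ:
  k1=λy_n ⇒ h·k1=z·y_n;  k2=λ(1+24/25z)y_n ⇒ h·k2=z(1+24/25z)y_n
  y_{n+1}/y_n = 1 + z(1+24/25z) = 1 + z + 24/25z²
  ⇒ R(z) = 1 + z + 24/25z².

Solve |R(x)|<1 on ℝ⁻.
x=-0.69: |R|=0.7671
R=1: x+24/25x²=0 ⇒ x=−25/24=-1.0417; min R=1−1/(4·24/25)=0.7396>−1
Confirm numerically:
  x=-0.908: |R|=0.88349 <1
  x=-0.806: |R|=0.81765 <1
  x=-0.694: |R|=0.76837 <1
  x=-0.686: |R|=0.76577 <1
  x=-1.617: |R|=1.89310 >1
  x=-1.518: |R|=1.69415 >1
  x=-1.236: |R|=1.23059 >1
So |R|<1 on (-1.0417, 0).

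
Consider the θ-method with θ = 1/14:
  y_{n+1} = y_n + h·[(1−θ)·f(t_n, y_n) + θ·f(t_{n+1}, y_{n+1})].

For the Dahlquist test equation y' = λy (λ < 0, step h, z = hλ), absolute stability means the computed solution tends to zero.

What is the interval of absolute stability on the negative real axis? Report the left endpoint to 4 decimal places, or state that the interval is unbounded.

z∈(-2.3333,0).

Set f=λy, z=hλ:
  y_{n+1} = y_n + z·[13/14·y_n + 1/14·y_{n+1}] ⇒ (1 − 1/14z)y_{n+1} = (1 + 13/14z)y_n
  Hence R(z) = (1 + 13/14z)/(1 − 1/14z).

Find x<0 with |R(x)|<1.
x=-1.4: |R|=0.2727
R=−1: 1+13/14x = −1+1/14x ⇒ -6/7x=2 ⇒ x=2/(-6/7)=-2.3333
Confirm numerically:
  x=-2.140: |R|=0.85626 <1
  x=-1.957: |R|=0.71699 <1
  x=-0.968: |R|=0.09460 <1
  x=-2.818: |R|=1.34582 >1
  x=-2.703: |R|=1.26558 >1
  x=-2.614: |R|=1.20272 >1
Interval (-2.3333, 0).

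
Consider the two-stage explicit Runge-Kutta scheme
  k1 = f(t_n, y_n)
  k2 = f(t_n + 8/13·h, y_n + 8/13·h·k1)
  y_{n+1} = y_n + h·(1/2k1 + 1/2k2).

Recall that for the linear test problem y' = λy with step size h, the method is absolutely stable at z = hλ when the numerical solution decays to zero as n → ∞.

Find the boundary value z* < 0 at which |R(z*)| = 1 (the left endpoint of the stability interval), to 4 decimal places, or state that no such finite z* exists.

On y'=λy, z=hλ:
  k1=λy_n ⇒ h·k1=z·y_n;  k2=λ(1+8/13z)y_n ⇒ h·k2=z(1+8/13z)y_n
  y_{n+1}/y_n = 1 + 1/2z + 1/2z(1+8/13z) = 1 + z + 4/13z²
  so R(z) = 1 + z + 4/13z².

Solve |R(x)|<1 on ℝ⁻.
x=-0.68: |R|=0.4623
R=1: x+4/13x²=0 ⇒ x=−13/4=-3.2500; min R=1−1/(4·4/13)=0.1875>−1
Confirm numerically:
  x=-2.773: |R|=0.59301 <1
  x=-2.464: |R|=0.40409 <1
  x=-2.105: |R|=0.25839 <1
  x=-1.410: |R|=0.20172 <1
  x=-3.849: |R|=1.70940 >1
  x=-3.432: |R|=1.19219 >1
  x=-3.427: |R|=1.18664 >1
So |R|<1 on (-3.2500, 0).

left endpoint -3.2500.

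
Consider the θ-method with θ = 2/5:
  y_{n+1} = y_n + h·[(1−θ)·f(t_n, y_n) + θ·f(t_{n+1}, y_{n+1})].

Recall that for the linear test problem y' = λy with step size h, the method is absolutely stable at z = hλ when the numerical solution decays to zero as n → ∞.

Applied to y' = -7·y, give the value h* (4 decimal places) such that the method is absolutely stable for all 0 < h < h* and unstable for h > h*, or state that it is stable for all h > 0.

(-10.0000,0); λ=-7 ⇒ h* = (10)/7 = 1.4286.

On y'=λy, z=hλ:
  y_{n+1} = y_n + z·[3/5·y_n + 2/5·y_{n+1}] ⇒ (1 − 2/5z)y_{n+1} = (1 + 3/5z)y_n
  R(z) = (1 + 3/5z)/(1 − 2/5z).

Find x<0 with |R(x)|<1.
x=-0.87: |R|=0.3546
R=−1: 1+3/5x = −1+2/5x ⇒ -1/5x=2 ⇒ x=2/(-1/5)=-10.0000
Confirm numerically:
  x=-8.836: |R|=0.94866 <1
  x=-5.954: |R|=0.76070 <1
  x=-4.741: |R|=0.63686 <1
  x=-10.506: |R|=1.01945 >1
  x=-10.444: |R|=1.01715 >1
  x=-10.135: |R|=1.00534 >1
Stable set (-10.0000, 0).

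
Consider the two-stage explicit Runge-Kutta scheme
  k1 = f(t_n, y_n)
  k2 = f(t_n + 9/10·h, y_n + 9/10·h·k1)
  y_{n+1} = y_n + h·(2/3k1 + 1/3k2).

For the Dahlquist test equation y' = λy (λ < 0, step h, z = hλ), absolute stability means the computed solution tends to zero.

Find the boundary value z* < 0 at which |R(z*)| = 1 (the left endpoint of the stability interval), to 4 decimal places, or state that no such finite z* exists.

Set f=λy, z=hλ:
  k1=λy_n ⇒ h·k1=z·y_n;  k2=λ(1+9/10z)y_n ⇒ h·k2=z(1+9/10z)y_n
  y_{n+1}/y_n = 1 + 2/3z + 1/3z(1+9/10z) = 1 + z + 3/10z²
  R(z) = 1 + z + 3/10z².

Find x<0 with |R(x)|<1.
x=-0.56: |R|=0.5341
R=1: x+3/10x²=0 ⇒ x=−10/3=-3.3333; min R=1−1/(4·3/10)=0.1667>−1
Confirm numerically:
  x=-3.119: |R|=0.79945 <1
  x=-2.908: |R|=0.62894 <1
  x=-2.405: |R|=0.33021 <1
  x=-1.757: |R|=0.16911 <1
  x=-3.893: |R|=1.65363 >1
  x=-3.566: |R|=1.24891 >1
  x=-3.378: |R|=1.04527 >1
Stable set (-3.3333, 0).

z* = -3.3333.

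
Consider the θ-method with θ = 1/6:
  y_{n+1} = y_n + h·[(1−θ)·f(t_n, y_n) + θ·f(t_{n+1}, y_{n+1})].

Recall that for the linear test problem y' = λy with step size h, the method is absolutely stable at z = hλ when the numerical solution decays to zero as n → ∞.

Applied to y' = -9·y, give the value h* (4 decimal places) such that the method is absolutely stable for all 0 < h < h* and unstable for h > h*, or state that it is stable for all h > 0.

Set f=λy, z=hλ:
  y_{n+1} = y_n + z·[5/6·y_n + 1/6·y_{n+1}] ⇒ (1 − 1/6z)y_{n+1} = (1 + 5/6z)y_n
  R(z) = (1 + 5/6z)/(1 − 1/6z).

Need |R(x)|<1, x<0.
x=-1.62: |R|=0.2756
R=−1: 1+5/6x = −1+1/6x ⇒ -2/3x=2 ⇒ x=2/(-2/3)=-3.0000
Confirm numerically:
  x=-2.549: |R|=0.78898 <1
  x=-2.286: |R|=0.65532 <1
  x=-2.099: |R|=0.55501 <1
  x=-1.677: |R|=0.31067 <1
  x=-3.209: |R|=1.09078 >1
  x=-3.105: |R|=1.04613 >1
So |R|<1 on (-3.0000, 0).

(-3.0000,0); λ=-9 ⇒ h* = (3)/9 = 0.3333.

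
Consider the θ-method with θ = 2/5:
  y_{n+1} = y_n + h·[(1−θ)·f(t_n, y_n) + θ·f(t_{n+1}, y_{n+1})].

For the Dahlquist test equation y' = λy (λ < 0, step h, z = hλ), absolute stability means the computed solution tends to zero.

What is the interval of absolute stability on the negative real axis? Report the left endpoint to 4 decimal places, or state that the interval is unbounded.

With y'=λy (z=hλ):
  y_{n+1} = y_n + z·[3/5·y_n + 2/5·y_{n+1}] ⇒ (1 − 2/5z)y_{n+1} = (1 + 3/5z)y_n
  ⇒ R(z) = (1 + 3/5z)/(1 − 2/5z).

Find x<0 with |R(x)|<1.
x=-1.01: |R|=0.2806
R=−1: 1+3/5x = −1+2/5x ⇒ -1/5x=2 ⇒ x=2/(-1/5)=-10.0000
Confirm numerically:
  x=-8.995: |R|=0.95629 <1
  x=-6.642: |R|=0.81634 <1
  x=-5.855: |R|=0.75194 <1
  x=-10.567: |R|=1.02170 >1
  x=-10.323: |R|=1.01259 >1
  x=-10.180: |R|=1.00710 >1
Stable set (-10.0000, 0).

z∈(-10.0000,0).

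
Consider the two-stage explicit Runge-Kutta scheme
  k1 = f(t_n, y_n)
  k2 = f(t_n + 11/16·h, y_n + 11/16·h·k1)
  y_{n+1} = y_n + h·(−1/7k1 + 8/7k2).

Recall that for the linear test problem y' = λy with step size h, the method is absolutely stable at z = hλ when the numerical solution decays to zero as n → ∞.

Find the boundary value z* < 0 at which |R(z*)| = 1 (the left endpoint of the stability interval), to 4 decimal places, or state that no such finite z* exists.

Test eqn y'=λy, z=hλ:
  k1=λy_n ⇒ h·k1=z·y_n;  k2=λ(1+11/16z)y_n ⇒ h·k2=z(1+11/16z)y_n
  y_{n+1}/y_n = 1 − 1/7z + 8/7z(1+11/16z) = 1 + z + 11/14z²
  so R(z) = 1 + z + 11/14z².

Need |R(x)|<1, x<0.
x=-0.7: |R|=0.6850
R=1: x+11/14x²=0 ⇒ x=−14/11=-1.2727; min R=1−1/(4·11/14)=0.6818>−1
Confirm numerically:
  x=-0.771: |R|=0.69606 <1
  x=-0.721: |R|=0.68745 <1
  x=-0.539: |R|=0.68927 <1
  x=-1.498: |R|=1.26515 >1
  x=-1.345: |R|=1.07638 >1
Stable set (-1.2727, 0).

z* = -1.2727.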